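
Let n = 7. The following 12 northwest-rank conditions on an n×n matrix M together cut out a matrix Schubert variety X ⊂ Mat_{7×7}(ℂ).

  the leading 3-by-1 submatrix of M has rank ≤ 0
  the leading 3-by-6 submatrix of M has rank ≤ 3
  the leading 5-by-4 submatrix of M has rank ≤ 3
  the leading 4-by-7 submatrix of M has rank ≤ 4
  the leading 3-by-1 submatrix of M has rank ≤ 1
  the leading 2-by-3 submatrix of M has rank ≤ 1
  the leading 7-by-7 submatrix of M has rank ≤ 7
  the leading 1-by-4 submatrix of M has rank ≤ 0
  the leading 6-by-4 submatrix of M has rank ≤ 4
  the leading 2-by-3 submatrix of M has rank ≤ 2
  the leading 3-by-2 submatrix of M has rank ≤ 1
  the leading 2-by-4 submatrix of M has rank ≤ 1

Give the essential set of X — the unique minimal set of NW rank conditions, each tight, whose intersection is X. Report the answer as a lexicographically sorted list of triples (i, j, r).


Recovering R(i,j) via the rank-extension bound from the 12 conditions:

  R[1]: 0, 0, 0, 0, 1, 1, 1
  R[2]: 0, 1, 1, 1, 2, 2, 2
  R[3]: 0, 1, 2, 2, 3, 3, 3
  R[4]: 1, 2, 3, 3, 4, 4, 4
  R[5]: 1, 2, 3, 3, 4, 5, 5
  R[6]: 1, 2, 3, 4, 5, 6, 6
  R[7]: 1, 2, 3, 4, 5, 6, 7

the unique w with this rank table is (5, 2, 3, 1, 6, 4, 7).

D(w) has 7 cells with 3 SE-corners; essential set:

[(1, 4, 0), (3, 1, 0), (5, 4, 3)]


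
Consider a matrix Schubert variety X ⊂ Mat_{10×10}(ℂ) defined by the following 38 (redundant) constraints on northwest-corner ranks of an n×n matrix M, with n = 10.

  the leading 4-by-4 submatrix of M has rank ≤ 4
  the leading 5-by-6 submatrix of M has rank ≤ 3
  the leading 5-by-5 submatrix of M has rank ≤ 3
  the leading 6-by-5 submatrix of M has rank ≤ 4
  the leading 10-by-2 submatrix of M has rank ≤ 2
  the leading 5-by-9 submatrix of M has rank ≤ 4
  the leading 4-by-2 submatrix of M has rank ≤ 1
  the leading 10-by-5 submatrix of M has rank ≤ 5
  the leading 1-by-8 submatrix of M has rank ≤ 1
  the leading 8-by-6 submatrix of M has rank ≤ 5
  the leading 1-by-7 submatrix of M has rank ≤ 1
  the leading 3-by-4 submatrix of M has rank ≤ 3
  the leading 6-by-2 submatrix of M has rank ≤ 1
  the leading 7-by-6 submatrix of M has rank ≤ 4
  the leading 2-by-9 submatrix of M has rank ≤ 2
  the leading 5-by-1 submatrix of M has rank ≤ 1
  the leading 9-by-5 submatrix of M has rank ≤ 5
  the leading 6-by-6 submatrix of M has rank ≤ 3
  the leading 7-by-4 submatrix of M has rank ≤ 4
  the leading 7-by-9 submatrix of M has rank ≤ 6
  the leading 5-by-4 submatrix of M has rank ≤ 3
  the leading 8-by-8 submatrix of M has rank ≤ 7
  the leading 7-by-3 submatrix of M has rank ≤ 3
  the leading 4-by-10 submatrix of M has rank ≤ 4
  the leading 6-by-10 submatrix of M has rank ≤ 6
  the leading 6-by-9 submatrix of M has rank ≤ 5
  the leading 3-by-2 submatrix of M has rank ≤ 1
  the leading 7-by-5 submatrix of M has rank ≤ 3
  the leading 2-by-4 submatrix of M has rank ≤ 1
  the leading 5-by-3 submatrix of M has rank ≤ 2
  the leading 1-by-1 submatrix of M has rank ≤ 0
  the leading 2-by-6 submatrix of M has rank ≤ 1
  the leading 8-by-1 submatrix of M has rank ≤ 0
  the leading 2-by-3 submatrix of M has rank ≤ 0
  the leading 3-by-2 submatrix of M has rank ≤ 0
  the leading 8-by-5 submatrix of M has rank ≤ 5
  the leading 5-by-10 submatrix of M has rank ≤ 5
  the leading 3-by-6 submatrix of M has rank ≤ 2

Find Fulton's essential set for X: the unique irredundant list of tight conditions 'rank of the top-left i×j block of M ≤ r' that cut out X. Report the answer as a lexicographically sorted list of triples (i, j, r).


Recovering R(i,j) via the rank-extension bound from the 38 conditions:

  i=1: 0, 0, 0, 1, 1, 1, 1, 1, 1, 1
  i=2: 0, 0, 0, 1, 1, 1, 2, 2, 2, 2
  i=3: 0, 0, 1, 2, 2, 2, 3, 3, 3, 3
  i=4: 0, 1, 2, 3, 3, 3, 4, 4, 4, 4
  i=5: 0, 1, 2, 3, 3, 3, 4, 4, 4, 5
  i=6: 0, 1, 2, 3, 3, 3, 4, 5, 5, 6
  i=7: 0, 1, 2, 3, 3, 4, 5, 6, 6, 7
  i=8: 0, 1, 2, 3, 4, 5, 6, 7, 7, 8
  i=9: 1, 2, 3, 4, 5, 6, 7, 8, 8, 9
  i=10: 1, 2, 3, 4, 5, 6, 7, 8, 9, 10

hence w(1..10) = (4, 7, 3, 2, 10, 8, 6, 5, 1, 9).

Rothe diagram D(w) (22 cells), 7 SE-corners (essential conditions):

[(2, 3, 0), (2, 6, 1), (3, 2, 0), (5, 9, 4), (6, 6, 3), (7, 5, 3), (8, 1, 0)]


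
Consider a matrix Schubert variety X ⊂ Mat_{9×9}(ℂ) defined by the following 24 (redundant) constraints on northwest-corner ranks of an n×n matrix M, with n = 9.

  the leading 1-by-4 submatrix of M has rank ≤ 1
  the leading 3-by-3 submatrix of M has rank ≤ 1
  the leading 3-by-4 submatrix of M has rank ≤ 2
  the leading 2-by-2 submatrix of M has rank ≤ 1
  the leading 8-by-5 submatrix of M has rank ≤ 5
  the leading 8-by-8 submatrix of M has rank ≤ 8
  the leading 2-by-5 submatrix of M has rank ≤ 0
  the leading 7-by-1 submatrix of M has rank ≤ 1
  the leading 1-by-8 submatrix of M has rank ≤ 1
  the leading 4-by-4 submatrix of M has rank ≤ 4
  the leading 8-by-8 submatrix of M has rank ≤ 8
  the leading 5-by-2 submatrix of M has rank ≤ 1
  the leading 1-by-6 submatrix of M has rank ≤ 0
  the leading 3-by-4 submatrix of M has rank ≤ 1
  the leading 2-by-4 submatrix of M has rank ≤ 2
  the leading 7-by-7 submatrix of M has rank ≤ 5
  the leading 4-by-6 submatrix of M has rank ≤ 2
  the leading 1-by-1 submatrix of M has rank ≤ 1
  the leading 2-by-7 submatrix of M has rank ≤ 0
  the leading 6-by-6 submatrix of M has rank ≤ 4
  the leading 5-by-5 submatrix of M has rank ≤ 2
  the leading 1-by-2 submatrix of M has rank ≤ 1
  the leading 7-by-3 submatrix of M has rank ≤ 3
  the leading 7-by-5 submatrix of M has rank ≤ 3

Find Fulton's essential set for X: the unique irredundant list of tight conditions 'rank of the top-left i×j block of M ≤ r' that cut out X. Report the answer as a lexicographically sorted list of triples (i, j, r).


Propagating the 24 rank bounds to every northwest block:

  0, 0, 0, 0, 0, 0, 0, 1, 1
  0, 0, 0, 0, 0, 0, 0, 1, 2
  1, 1, 1, 1, 1, 1, 1, 2, 3
  1, 1, 2, 2, 2, 2, 2, 3, 4
  1, 1, 2, 2, 2, 3, 3, 4, 5
  1, 2, 3, 3, 3, 4, 4, 5, 6
  1, 2, 3, 3, 3, 4, 5, 6, 7
  1, 2, 3, 4, 4, 5, 6, 7, 8
  1, 2, 3, 4, 5, 6, 7, 8, 9

hence w(1..9) = (8, 9, 1, 3, 6, 2, 7, 4, 5).

4 SE-corners of the 20-cell Rothe diagram give Ess(w):

[(2, 7, 0), (5, 2, 1), (5, 5, 2), (7, 5, 3)]


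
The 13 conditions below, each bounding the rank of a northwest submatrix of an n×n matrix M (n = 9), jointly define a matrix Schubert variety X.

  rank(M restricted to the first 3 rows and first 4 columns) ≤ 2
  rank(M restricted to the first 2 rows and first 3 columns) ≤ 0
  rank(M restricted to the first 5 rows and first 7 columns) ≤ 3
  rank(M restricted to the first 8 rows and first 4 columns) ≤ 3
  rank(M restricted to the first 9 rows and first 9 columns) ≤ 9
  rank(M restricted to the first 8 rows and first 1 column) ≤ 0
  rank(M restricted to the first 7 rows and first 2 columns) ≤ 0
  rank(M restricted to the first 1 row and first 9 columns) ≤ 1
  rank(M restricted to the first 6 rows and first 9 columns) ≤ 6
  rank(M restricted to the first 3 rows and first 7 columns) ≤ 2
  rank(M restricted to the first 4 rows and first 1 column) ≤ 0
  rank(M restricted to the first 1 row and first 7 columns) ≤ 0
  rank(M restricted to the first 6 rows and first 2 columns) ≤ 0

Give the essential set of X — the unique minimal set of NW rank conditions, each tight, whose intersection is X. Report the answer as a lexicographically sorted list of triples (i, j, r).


Computing R[i][j] = min implied NW-rank bound (n=9, 13 conditions):

  i=1: 0  0  0  0  0  0  0  1  1
  i=2: 0  0  0  1  1  1  1  2  2
  i=3: 0  0  1  2  2  2  2  3  3
  i=4: 0  0  1  2  3  3  3  4  4
  i=5: 0  0  1  2  3  3  3  4  5
  i=6: 0  0  1  2  3  4  4  5  6
  i=7: 0  0  1  2  3  4  5  6  7
  i=8: 0  1  2  3  4  5  6  7  8
  i=9: 1  2  3  4  5  6  7  8  9

reading off 1-entries of Δ²R: w = (8, 4, 3, 5, 9, 6, 7, 2, 1).

D(w) has 23 cells with 5 SE-corners; essential set:

[(1, 7, 0), (2, 3, 0), (5, 7, 3), (7, 2, 0), (8, 1, 0)]


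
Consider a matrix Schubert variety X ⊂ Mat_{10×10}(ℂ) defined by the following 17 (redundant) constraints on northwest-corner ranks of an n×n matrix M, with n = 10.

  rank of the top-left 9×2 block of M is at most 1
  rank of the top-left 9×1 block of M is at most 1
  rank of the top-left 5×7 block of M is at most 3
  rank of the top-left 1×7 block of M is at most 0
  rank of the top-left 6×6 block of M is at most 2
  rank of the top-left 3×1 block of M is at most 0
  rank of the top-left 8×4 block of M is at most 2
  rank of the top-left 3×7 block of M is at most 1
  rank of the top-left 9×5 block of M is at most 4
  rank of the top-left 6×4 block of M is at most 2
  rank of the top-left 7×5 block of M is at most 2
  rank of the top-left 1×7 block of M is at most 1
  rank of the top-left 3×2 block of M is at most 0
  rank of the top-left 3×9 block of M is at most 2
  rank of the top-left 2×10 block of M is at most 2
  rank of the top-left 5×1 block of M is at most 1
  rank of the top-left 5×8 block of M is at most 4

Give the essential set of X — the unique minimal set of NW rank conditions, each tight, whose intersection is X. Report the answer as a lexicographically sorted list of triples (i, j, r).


Propagating the 17 rank bounds to every northwest block:

  R[1]: 0 0 0 0 0 0 0 1 1 1
  R[2]: 0 0 1 1 1 1 1 2 2 2
  R[3]: 0 0 1 1 1 1 1 2 2 3
  R[4]: 1 1 2 2 2 2 2 3 3 4
  R[5]: 1 1 2 2 2 2 3 4 4 5
  R[6]: 1 1 2 2 2 2 3 4 5 6
  R[7]: 1 1 2 2 2 3 4 5 6 7
  R[8]: 1 1 2 2 3 4 5 6 7 8
  R[9]: 1 1 2 3 4 5 6 7 8 9
  R[10]: 1 2 3 4 5 6 7 8 9 10

the unique w with this rank table is (8, 3, 10, 1, 7, 9, 6, 5, 4, 2).

|D(w)|=30, |Ess(w)|=8:

[(1, 7, 0), (3, 2, 0), (3, 7, 1), (3, 9, 2), (6, 6, 2), (7, 5, 2), (8, 4, 2), (9, 2, 1)]


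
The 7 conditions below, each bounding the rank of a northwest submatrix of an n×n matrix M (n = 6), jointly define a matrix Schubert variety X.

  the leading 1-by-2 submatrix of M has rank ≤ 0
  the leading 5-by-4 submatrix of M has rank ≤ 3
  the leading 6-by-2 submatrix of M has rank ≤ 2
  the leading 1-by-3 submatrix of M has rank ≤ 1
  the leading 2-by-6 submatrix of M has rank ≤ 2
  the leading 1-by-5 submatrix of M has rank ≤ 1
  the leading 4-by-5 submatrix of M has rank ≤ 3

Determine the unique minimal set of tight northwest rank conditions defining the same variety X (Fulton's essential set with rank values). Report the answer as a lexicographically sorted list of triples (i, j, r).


Propagating the 7 rank bounds to every northwest block:

  R[1]: 0, 0, 1, 1, 1, 1
  R[2]: 1, 1, 2, 2, 2, 2
  R[3]: 1, 2, 3, 3, 3, 3
  R[4]: 1, 2, 3, 3, 3, 4
  R[5]: 1, 2, 3, 3, 4, 5
  R[6]: 1, 2, 3, 4, 5, 6

reading off 1-entries of Δ²R: w = (3, 1, 2, 6, 5, 4).

D(w) has 5 cells with 3 SE-corners; essential set:

[(1, 2, 0), (4, 5, 3), (5, 4, 3)]


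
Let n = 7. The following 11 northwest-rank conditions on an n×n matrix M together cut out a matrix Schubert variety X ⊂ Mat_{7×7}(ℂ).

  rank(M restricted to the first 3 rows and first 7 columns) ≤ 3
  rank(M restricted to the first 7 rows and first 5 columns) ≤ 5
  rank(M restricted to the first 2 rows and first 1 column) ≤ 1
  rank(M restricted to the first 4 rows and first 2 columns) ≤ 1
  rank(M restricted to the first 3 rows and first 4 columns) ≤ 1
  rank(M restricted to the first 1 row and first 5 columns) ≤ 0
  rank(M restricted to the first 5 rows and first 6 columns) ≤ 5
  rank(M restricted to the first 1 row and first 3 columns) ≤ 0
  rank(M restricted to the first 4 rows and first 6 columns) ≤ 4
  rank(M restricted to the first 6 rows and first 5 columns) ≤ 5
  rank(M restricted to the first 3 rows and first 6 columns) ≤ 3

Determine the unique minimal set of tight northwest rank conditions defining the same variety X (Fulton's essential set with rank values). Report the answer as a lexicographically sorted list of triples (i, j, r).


Reconstructing r_w from the 11 given conditions:

  i=1: 0  0  0  0  0  1  1
  i=2: 1  1  1  1  1  2  2
  i=3: 1  1  1  1  2  3  3
  i=4: 1  1  2  2  3  4  4
  i=5: 1  2  3  3  4  5  5
  i=6: 1  2  3  4  5  6  6
  i=7: 1  2  3  4  5  6  7

so w = (6, 1, 5, 3, 2, 4, 7).

ℓ(w)=9; the 3 essential cells (i,j,r):

[(1, 5, 0), (3, 4, 1), (4, 2, 1)]


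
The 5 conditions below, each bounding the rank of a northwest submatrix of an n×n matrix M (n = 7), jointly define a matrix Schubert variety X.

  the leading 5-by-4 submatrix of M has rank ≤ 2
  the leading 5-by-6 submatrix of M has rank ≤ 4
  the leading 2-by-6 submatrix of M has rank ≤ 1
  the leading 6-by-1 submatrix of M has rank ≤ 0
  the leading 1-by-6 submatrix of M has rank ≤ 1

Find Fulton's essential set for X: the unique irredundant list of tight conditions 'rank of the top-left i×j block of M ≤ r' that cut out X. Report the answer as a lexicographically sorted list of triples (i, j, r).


The tightest implied rank at each (i,j), from the 5 conditions:

  i=1: 0 1 1 1 1 1 1
  i=2: 0 1 1 1 1 1 2
  i=3: 0 1 2 2 2 2 3
  i=4: 0 1 2 2 3 3 4
  i=5: 0 1 2 2 3 4 5
  i=6: 0 1 2 3 4 5 6
  i=7: 1 2 3 4 5 6 7

so w = (2, 7, 3, 5, 6, 4, 1).

3 SE-corners of the 12-cell Rothe diagram give Ess(w):

[(2, 6, 1), (5, 4, 2), (6, 1, 0)]


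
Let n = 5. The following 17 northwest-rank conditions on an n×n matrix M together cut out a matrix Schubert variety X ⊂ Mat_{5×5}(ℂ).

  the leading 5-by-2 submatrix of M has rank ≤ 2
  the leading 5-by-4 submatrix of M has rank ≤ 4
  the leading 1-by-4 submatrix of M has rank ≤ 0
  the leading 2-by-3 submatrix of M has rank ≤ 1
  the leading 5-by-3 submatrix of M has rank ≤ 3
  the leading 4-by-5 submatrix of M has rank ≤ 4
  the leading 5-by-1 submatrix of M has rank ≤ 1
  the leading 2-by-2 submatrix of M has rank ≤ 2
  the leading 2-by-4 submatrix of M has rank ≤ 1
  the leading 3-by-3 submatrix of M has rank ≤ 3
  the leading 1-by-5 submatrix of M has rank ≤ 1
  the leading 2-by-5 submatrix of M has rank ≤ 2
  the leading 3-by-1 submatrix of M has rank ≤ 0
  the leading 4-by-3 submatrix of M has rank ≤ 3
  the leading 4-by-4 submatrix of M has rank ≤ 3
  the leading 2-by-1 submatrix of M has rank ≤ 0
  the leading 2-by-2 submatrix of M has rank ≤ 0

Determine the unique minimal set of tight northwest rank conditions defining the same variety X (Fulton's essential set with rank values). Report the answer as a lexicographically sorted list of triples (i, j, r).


Reconstructing r_w from the 17 given conditions:

  0 | 0 | 0 | 0 | 1
  0 | 0 | 1 | 1 | 2
  0 | 1 | 2 | 2 | 3
  1 | 2 | 3 | 3 | 4
  1 | 2 | 3 | 4 | 5

so w = (5, 3, 2, 1, 4).

D(w) has 7 cells with 3 SE-corners; essential set:

[(1, 4, 0), (2, 2, 0), (3, 1, 0)]


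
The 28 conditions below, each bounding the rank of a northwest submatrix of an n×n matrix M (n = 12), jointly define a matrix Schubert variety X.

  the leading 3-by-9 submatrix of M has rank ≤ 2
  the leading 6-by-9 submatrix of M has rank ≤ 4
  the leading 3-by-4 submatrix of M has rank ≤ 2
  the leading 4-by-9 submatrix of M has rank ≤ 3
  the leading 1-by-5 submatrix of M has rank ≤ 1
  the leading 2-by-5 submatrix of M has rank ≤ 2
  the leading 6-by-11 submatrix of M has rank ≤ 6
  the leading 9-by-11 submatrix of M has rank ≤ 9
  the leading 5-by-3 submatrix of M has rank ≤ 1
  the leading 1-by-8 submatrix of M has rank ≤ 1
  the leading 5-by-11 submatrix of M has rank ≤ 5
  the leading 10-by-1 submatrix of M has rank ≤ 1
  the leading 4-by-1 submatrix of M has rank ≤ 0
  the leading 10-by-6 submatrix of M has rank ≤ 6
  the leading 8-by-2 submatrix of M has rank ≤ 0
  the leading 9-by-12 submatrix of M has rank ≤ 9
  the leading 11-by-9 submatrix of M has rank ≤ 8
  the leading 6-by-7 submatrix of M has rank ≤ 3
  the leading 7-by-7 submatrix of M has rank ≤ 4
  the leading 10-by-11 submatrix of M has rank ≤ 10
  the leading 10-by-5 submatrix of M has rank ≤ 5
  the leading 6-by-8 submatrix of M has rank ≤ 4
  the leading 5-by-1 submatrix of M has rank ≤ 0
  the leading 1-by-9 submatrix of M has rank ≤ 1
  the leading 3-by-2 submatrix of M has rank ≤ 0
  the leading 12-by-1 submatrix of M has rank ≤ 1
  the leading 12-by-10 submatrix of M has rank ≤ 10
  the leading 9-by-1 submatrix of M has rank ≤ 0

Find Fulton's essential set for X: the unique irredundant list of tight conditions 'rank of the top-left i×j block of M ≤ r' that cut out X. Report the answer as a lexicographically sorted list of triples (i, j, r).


Rank table r_w(12×12) implied by the 28 constraints:

  0 | 0 | 1 | 1 | 1 | 1 | 1 | 1 | 1 | 1 | 1 | 1
  0 | 0 | 1 | 2 | 2 | 2 | 2 | 2 | 2 | 2 | 2 | 2
  0 | 0 | 1 | 2 | 2 | 2 | 2 | 2 | 2 | 3 | 3 | 3
  0 | 0 | 1 | 2 | 3 | 3 | 3 | 3 | 3 | 4 | 4 | 4
  0 | 0 | 1 | 2 | 3 | 3 | 3 | 4 | 4 | 5 | 5 | 5
  0 | 0 | 1 | 2 | 3 | 3 | 3 | 4 | 4 | 5 | 6 | 6
  0 | 0 | 1 | 2 | 3 | 4 | 4 | 5 | 5 | 6 | 7 | 7
  0 | 0 | 1 | 2 | 3 | 4 | 5 | 6 | 6 | 7 | 8 | 8
  0 | 1 | 2 | 3 | 4 | 5 | 6 | 7 | 7 | 8 | 9 | 9
  1 | 2 | 3 | 4 | 5 | 6 | 7 | 8 | 8 | 9 | 10 | 10
  1 | 2 | 3 | 4 | 5 | 6 | 7 | 8 | 8 | 9 | 10 | 11
  1 | 2 | 3 | 4 | 5 | 6 | 7 | 8 | 9 | 10 | 11 | 12

the unique w with this rank table is (3, 4, 10, 5, 8, 11, 6, 7, 2, 1, 12, 9).

6 SE-corners of the 28-cell Rothe diagram give Ess(w):

[(3, 9, 2), (6, 7, 3), (6, 9, 4), (8, 2, 0), (9, 1, 0), (11, 9, 8)]


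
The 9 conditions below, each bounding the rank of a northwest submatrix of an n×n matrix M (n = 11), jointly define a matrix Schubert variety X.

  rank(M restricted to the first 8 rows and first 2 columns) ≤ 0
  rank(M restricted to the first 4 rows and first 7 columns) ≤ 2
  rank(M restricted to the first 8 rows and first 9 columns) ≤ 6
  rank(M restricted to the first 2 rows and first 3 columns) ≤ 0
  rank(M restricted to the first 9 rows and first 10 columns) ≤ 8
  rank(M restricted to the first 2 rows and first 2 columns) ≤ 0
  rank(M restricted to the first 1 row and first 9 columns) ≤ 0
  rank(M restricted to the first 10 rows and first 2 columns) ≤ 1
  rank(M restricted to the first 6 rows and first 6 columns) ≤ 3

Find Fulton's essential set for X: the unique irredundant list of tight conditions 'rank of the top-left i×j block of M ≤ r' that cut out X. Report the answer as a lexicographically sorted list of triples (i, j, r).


Reconstructing r_w from the 9 given conditions:

  R[1]: 0 | 0 | 0 | 0 | 0 | 0 | 0 | 0 | 0 | 1 | 1
  R[2]: 0 | 0 | 0 | 1 | 1 | 1 | 1 | 1 | 1 | 2 | 2
  R[3]: 0 | 0 | 1 | 2 | 2 | 2 | 2 | 2 | 2 | 3 | 3
  R[4]: 0 | 0 | 1 | 2 | 2 | 2 | 2 | 3 | 3 | 4 | 4
  R[5]: 0 | 0 | 1 | 2 | 3 | 3 | 3 | 4 | 4 | 5 | 5
  R[6]: 0 | 0 | 1 | 2 | 3 | 3 | 4 | 5 | 5 | 6 | 6
  R[7]: 0 | 0 | 1 | 2 | 3 | 4 | 5 | 6 | 6 | 7 | 7
  R[8]: 0 | 0 | 1 | 2 | 3 | 4 | 5 | 6 | 6 | 7 | 8
  R[9]: 1 | 1 | 2 | 3 | 4 | 5 | 6 | 7 | 7 | 8 | 9
  R[10]: 1 | 1 | 2 | 3 | 4 | 5 | 6 | 7 | 8 | 9 | 10
  R[11]: 1 | 2 | 3 | 4 | 5 | 6 | 7 | 8 | 9 | 10 | 11

hence w(1..11) = (10, 4, 3, 8, 5, 7, 6, 11, 1, 9, 2).

|D(w)|=30, |Ess(w)|=7:

[(1, 9, 0), (2, 3, 0), (4, 7, 2), (6, 6, 3), (8, 2, 0), (8, 9, 6), (10, 2, 1)]


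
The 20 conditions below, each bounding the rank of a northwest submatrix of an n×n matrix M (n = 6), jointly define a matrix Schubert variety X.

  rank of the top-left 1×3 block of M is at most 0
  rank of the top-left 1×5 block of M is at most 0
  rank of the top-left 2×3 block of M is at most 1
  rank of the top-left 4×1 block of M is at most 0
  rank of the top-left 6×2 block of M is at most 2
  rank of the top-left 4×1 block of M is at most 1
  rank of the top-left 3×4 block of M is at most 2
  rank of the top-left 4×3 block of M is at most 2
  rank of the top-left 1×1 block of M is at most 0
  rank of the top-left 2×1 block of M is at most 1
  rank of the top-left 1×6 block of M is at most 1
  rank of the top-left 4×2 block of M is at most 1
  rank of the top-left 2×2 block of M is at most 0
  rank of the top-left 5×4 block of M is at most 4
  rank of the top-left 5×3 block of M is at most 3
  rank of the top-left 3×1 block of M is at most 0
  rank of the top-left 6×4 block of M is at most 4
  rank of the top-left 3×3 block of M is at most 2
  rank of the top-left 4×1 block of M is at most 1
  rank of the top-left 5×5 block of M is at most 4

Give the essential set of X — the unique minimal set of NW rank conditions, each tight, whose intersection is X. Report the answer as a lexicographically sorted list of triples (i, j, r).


Propagating the 20 rank bounds to every northwest block:

  R[1]: 0 0 0 0 0 1
  R[2]: 0 0 1 1 1 2
  R[3]: 0 1 2 2 2 3
  R[4]: 0 1 2 3 3 4
  R[5]: 1 2 3 4 4 5
  R[6]: 1 2 3 4 5 6

the unique w with this rank table is (6, 3, 2, 4, 1, 5).

Fulton essential set (3 of the 9 Rothe cells):

[(1, 5, 0), (2, 2, 0), (4, 1, 0)]


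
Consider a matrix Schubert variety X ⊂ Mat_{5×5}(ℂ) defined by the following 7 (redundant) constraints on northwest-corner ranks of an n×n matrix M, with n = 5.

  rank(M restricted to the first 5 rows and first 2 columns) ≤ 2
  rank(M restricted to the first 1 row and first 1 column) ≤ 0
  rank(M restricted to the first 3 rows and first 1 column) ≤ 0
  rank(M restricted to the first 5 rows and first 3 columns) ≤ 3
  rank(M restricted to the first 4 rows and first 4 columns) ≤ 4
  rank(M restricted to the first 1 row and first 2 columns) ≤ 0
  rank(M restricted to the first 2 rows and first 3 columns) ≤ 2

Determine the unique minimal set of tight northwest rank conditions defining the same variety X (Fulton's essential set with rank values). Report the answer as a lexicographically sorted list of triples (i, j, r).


Rank table r_w(5×5) implied by the 7 constraints:

  row 1: 0, 0, 1, 1, 1
  row 2: 0, 1, 2, 2, 2
  row 3: 0, 1, 2, 3, 3
  row 4: 1, 2, 3, 4, 4
  row 5: 1, 2, 3, 4, 5

the unique w with this rank table is (3, 2, 4, 1, 5).

Fulton essential set (2 of the 4 Rothe cells):

[(1, 2, 0), (3, 1, 0)]


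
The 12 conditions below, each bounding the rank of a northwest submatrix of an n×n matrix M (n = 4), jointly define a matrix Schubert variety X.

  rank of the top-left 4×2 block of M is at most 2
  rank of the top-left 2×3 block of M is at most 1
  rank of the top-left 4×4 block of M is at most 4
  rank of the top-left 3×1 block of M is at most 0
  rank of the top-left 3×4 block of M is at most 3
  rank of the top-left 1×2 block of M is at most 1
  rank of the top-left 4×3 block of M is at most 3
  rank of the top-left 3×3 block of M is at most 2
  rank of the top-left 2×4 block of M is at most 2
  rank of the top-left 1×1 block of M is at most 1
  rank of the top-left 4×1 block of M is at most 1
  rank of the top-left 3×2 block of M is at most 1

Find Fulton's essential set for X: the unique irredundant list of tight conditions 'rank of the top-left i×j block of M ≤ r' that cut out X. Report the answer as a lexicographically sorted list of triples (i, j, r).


The tightest implied rank at each (i,j), from the 12 conditions:

  row 1: 0 1 1 1
  row 2: 0 1 1 2
  row 3: 0 1 2 3
  row 4: 1 2 3 4

reading off 1-entries of Δ²R: w = (2, 4, 3, 1).

Fulton essential set (2 of the 4 Rothe cells):

[(2, 3, 1), (3, 1, 0)]


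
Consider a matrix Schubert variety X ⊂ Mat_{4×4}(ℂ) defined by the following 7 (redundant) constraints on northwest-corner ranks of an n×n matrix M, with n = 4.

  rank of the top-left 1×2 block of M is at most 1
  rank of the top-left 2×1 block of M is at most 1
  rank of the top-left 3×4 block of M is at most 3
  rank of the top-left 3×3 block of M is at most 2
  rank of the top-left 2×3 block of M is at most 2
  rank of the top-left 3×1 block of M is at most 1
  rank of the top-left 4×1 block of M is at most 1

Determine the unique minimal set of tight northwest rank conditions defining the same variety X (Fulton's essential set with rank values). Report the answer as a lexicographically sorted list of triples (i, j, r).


The tightest implied rank at each (i,j), from the 7 conditions:

  i=1: 1 | 1 | 1 | 1
  i=2: 1 | 2 | 2 | 2
  i=3: 1 | 2 | 2 | 3
  i=4: 1 | 2 | 3 | 4

reading off 1-entries of Δ²R: w = (1, 2, 4, 3).

|D(w)|=1, |Ess(w)|=1:

[(3, 3, 2)]


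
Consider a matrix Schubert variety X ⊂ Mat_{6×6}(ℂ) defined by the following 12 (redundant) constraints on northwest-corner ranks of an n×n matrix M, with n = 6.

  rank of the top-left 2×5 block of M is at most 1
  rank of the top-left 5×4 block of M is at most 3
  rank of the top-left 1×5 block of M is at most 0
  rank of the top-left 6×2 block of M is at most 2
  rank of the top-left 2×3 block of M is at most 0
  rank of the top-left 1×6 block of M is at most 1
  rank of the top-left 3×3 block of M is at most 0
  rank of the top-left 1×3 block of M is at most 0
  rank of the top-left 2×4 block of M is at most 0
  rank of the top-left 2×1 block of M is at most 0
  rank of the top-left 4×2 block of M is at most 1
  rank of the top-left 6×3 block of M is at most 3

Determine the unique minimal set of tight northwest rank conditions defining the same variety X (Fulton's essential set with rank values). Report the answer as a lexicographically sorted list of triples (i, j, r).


Rank table r_w(6×6) implied by the 12 constraints:

  R[1]: 0, 0, 0, 0, 0, 1
  R[2]: 0, 0, 0, 0, 1, 2
  R[3]: 0, 0, 0, 1, 2, 3
  R[4]: 1, 1, 1, 2, 3, 4
  R[5]: 1, 2, 2, 3, 4, 5
  R[6]: 1, 2, 3, 4, 5, 6

hence w(1..6) = (6, 5, 4, 1, 2, 3).

Fulton essential set (3 of the 12 Rothe cells):

[(1, 5, 0), (2, 4, 0), (3, 3, 0)]


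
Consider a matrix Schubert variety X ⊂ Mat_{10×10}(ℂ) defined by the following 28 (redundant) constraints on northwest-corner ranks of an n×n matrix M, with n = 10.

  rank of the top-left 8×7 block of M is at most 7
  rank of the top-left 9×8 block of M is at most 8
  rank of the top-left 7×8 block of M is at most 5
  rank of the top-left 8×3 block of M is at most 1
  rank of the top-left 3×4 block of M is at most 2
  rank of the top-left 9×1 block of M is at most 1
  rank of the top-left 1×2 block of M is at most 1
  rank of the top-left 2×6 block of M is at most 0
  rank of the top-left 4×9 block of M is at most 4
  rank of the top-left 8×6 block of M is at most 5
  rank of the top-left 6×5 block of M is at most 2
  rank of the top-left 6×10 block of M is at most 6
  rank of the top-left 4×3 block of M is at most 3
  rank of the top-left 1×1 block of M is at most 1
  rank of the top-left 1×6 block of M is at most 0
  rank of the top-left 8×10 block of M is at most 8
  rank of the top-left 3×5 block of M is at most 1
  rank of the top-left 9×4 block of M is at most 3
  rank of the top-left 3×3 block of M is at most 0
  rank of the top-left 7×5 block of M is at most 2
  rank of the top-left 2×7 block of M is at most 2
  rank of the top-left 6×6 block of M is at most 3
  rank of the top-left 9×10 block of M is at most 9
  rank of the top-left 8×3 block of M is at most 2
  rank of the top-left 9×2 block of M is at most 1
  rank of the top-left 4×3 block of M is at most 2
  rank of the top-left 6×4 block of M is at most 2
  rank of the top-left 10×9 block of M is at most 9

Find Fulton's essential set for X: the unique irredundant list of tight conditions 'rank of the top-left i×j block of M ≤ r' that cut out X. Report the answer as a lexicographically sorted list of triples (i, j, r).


Propagating the 28 rank bounds to every northwest block:

  R[1]: 0 0 0 0 0 0 1 1 1 1
  R[2]: 0 0 0 0 0 0 1 2 2 2
  R[3]: 0 0 0 1 1 1 2 3 3 3
  R[4]: 1 1 1 2 2 2 3 4 4 4
  R[5]: 1 1 1 2 2 3 4 5 5 5
  R[6]: 1 1 1 2 2 3 4 5 6 6
  R[7]: 1 1 1 2 2 3 4 5 6 7
  R[8]: 1 1 1 2 3 4 5 6 7 8
  R[9]: 1 1 2 3 4 5 6 7 8 9
  R[10]: 1 2 3 4 5 6 7 8 9 10

giving w = (7, 8, 4, 1, 6, 9, 10, 5, 3, 2) via Δ²R.

D(w) has 27 cells with 5 SE-corners; essential set:

[(2, 6, 0), (3, 3, 0), (7, 5, 2), (8, 3, 1), (9, 2, 1)]


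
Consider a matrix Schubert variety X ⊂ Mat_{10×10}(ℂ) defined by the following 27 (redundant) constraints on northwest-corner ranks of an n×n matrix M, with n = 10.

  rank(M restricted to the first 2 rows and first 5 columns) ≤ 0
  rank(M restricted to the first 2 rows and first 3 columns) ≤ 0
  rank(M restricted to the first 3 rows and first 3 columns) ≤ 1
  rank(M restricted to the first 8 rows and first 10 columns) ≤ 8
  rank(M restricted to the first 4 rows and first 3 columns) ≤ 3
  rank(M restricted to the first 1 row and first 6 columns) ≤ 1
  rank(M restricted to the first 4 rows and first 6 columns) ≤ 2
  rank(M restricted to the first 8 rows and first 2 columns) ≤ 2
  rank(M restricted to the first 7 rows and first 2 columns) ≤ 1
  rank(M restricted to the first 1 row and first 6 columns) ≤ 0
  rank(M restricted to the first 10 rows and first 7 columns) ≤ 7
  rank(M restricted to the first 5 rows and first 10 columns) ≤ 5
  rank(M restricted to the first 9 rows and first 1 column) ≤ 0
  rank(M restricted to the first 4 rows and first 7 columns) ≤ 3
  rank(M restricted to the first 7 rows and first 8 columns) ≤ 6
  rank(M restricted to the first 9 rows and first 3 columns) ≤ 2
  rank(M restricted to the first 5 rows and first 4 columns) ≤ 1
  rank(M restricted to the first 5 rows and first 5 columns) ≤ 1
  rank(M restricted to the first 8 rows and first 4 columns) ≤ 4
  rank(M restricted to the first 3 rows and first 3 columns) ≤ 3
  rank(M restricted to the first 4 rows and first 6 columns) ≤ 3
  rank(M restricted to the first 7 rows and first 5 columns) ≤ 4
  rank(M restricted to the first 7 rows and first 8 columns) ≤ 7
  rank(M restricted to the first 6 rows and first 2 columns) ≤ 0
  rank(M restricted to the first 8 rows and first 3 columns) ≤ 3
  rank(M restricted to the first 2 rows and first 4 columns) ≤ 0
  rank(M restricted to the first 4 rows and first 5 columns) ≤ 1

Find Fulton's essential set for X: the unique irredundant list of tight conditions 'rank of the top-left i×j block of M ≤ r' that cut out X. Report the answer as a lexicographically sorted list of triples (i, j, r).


Propagating the 27 rank bounds to every northwest block:

  row 1: 0, 0, 0, 0, 0, 0, 1, 1, 1, 1
  row 2: 0, 0, 0, 0, 0, 1, 2, 2, 2, 2
  row 3: 0, 0, 1, 1, 1, 2, 3, 3, 3, 3
  row 4: 0, 0, 1, 1, 1, 2, 3, 4, 4, 4
  row 5: 0, 0, 1, 1, 1, 2, 3, 4, 5, 5
  row 6: 0, 0, 1, 2, 2, 3, 4, 5, 6, 6
  row 7: 0, 1, 2, 3, 3, 4, 5, 6, 7, 7
  row 8: 0, 1, 2, 3, 4, 5, 6, 7, 8, 8
  row 9: 0, 1, 2, 3, 4, 5, 6, 7, 8, 9
  row 10: 1, 2, 3, 4, 5, 6, 7, 8, 9, 10

reading off 1-entries of Δ²R: w = (7, 6, 3, 8, 9, 4, 2, 5, 10, 1).

ℓ(w)=26; the 5 essential cells (i,j,r):

[(1, 6, 0), (2, 5, 0), (5, 5, 1), (6, 2, 0), (9, 1, 0)]


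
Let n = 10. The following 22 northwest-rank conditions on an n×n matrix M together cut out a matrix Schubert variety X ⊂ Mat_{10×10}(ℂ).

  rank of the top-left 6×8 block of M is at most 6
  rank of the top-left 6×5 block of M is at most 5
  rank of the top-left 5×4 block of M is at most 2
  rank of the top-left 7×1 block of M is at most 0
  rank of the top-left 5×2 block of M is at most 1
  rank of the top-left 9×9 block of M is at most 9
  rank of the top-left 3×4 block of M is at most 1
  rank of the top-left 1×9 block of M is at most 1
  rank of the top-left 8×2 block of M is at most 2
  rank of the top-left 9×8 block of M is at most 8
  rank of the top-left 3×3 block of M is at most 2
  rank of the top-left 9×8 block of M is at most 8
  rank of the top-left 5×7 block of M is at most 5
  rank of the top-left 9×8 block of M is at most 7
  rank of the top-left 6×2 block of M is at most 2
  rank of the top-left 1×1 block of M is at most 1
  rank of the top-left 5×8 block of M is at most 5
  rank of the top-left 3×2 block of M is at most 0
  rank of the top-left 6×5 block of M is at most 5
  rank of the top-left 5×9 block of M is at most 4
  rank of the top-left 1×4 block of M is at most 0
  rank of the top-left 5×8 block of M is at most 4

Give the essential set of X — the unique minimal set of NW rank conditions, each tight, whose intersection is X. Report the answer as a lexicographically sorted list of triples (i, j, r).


Rank table r_w(10×10) implied by the 22 constraints:

  R[1]: 0 | 0 | 0 | 0 | 1 | 1 | 1 | 1 | 1 | 1
  R[2]: 0 | 0 | 1 | 1 | 2 | 2 | 2 | 2 | 2 | 2
  R[3]: 0 | 0 | 1 | 1 | 2 | 3 | 3 | 3 | 3 | 3
  R[4]: 0 | 1 | 2 | 2 | 3 | 4 | 4 | 4 | 4 | 4
  R[5]: 0 | 1 | 2 | 2 | 3 | 4 | 4 | 4 | 4 | 5
  R[6]: 0 | 1 | 2 | 3 | 4 | 5 | 5 | 5 | 5 | 6
  R[7]: 0 | 1 | 2 | 3 | 4 | 5 | 6 | 6 | 6 | 7
  R[8]: 1 | 2 | 3 | 4 | 5 | 6 | 7 | 7 | 7 | 8
  R[9]: 1 | 2 | 3 | 4 | 5 | 6 | 7 | 7 | 8 | 9
  R[10]: 1 | 2 | 3 | 4 | 5 | 6 | 7 | 8 | 9 | 10

second differences of R give the permutation w = (5, 3, 6, 2, 10, 4, 7, 1, 9, 8).

ℓ(w)=18; the 7 essential cells (i,j,r):

[(1, 4, 0), (3, 2, 0), (3, 4, 1), (5, 4, 2), (5, 9, 4), (7, 1, 0), (9, 8, 7)]


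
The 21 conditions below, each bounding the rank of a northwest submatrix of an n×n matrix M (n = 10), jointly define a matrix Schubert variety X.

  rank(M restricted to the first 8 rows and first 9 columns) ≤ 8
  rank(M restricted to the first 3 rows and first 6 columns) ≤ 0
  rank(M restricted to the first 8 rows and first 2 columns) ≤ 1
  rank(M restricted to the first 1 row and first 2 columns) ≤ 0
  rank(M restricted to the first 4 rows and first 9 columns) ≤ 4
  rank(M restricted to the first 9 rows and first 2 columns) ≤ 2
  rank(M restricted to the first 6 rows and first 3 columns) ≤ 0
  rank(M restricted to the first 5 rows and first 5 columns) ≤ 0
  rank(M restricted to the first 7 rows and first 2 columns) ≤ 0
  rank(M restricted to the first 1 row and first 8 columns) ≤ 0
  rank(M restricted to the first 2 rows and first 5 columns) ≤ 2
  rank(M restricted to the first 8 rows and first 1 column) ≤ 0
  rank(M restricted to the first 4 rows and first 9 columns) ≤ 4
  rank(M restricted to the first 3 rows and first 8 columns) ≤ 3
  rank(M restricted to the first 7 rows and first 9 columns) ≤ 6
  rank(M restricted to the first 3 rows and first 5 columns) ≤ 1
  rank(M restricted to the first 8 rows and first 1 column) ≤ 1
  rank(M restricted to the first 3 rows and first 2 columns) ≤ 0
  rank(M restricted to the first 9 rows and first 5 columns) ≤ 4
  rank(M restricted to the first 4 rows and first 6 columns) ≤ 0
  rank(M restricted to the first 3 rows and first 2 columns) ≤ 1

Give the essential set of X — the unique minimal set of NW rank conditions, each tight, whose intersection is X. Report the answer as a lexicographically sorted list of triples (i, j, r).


Recovering R(i,j) via the rank-extension bound from the 21 conditions:

  i=1: 0  0  0  0  0  0  0  0  1  1
  i=2: 0  0  0  0  0  0  1  1  2  2
  i=3: 0  0  0  0  0  0  1  2  3  3
  i=4: 0  0  0  0  0  0  1  2  3  4
  i=5: 0  0  0  0  0  1  2  3  4  5
  i=6: 0  0  0  1  1  2  3  4  5  6
  i=7: 0  0  1  2  2  3  4  5  6  7
  i=8: 0  1  2  3  3  4  5  6  7  8
  i=9: 1  2  3  4  4  5  6  7  8  9
  i=10: 1  2  3  4  5  6  7  8  9  10

giving w = (9, 7, 8, 10, 6, 4, 3, 2, 1, 5) via Δ²R.

Rothe diagram D(w) (37 cells), 6 SE-corners (essential conditions):

[(1, 8, 0), (4, 6, 0), (5, 5, 0), (6, 3, 0), (7, 2, 0), (8, 1, 0)]


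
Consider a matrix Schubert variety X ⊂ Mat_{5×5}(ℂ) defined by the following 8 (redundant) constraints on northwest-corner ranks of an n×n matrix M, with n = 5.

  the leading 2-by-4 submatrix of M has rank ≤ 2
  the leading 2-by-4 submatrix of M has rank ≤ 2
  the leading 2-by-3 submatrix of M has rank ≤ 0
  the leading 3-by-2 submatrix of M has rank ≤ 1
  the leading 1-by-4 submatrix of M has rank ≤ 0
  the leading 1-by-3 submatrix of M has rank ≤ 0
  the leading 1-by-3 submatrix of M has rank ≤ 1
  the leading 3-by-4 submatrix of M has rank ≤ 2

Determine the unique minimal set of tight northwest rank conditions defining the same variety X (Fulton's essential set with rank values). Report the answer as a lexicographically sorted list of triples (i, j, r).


Computing R[i][j] = min implied NW-rank bound (n=5, 8 conditions):

  i=1: 0  0  0  0  1
  i=2: 0  0  0  1  2
  i=3: 1  1  1  2  3
  i=4: 1  2  2  3  4
  i=5: 1  2  3  4  5

the unique w with this rank table is (5, 4, 1, 2, 3).

2 SE-corners of the 7-cell Rothe diagram give Ess(w):

[(1, 4, 0), (2, 3, 0)]


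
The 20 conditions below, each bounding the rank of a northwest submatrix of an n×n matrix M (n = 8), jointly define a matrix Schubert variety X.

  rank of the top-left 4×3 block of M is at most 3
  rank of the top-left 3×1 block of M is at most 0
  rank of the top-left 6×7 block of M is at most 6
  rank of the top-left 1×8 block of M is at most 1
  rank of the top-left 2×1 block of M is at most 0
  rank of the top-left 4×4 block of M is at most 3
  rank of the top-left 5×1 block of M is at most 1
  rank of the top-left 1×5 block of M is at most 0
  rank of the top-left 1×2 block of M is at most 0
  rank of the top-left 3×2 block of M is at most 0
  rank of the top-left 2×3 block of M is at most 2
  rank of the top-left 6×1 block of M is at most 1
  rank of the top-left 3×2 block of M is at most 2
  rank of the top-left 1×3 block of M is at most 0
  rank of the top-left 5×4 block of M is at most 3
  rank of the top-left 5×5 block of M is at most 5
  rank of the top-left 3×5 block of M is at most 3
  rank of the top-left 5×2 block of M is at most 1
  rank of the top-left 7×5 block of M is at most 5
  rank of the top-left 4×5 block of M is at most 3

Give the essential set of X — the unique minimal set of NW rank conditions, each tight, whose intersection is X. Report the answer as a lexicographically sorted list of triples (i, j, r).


The tightest implied rank at each (i,j), from the 20 conditions:

  row 1: 0, 0, 0, 0, 0, 1, 1, 1
  row 2: 0, 0, 1, 1, 1, 2, 2, 2
  row 3: 0, 0, 1, 2, 2, 3, 3, 3
  row 4: 1, 1, 2, 3, 3, 4, 4, 4
  row 5: 1, 1, 2, 3, 4, 5, 5, 5
  row 6: 1, 2, 3, 4, 5, 6, 6, 6
  row 7: 1, 2, 3, 4, 5, 6, 7, 7
  row 8: 1, 2, 3, 4, 5, 6, 7, 8

so w = (6, 3, 4, 1, 5, 2, 7, 8).

|D(w)|=10, |Ess(w)|=3:

[(1, 5, 0), (3, 2, 0), (5, 2, 1)]


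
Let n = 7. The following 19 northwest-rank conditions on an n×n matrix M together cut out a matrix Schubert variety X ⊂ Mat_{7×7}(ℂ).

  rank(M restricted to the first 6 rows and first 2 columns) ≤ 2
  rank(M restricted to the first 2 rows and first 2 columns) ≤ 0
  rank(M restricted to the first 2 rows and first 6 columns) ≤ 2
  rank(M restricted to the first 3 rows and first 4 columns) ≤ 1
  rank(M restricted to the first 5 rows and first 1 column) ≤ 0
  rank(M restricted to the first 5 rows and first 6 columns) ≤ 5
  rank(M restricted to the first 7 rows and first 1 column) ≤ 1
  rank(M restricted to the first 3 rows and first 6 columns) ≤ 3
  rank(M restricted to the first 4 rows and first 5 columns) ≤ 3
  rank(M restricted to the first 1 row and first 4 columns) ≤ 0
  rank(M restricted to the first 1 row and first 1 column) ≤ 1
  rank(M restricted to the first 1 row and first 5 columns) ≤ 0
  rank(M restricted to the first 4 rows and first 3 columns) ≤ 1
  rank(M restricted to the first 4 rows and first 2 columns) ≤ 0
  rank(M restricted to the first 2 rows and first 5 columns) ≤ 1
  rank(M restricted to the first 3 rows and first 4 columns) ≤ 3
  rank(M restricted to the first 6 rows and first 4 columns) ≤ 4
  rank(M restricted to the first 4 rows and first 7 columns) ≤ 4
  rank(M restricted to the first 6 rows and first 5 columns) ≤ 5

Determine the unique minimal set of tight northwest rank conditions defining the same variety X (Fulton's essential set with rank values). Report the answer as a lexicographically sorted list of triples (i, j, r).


The tightest implied rank at each (i,j), from the 19 conditions:

  R[1]: 0 | 0 | 0 | 0 | 0 | 1 | 1
  R[2]: 0 | 0 | 1 | 1 | 1 | 2 | 2
  R[3]: 0 | 0 | 1 | 1 | 2 | 3 | 3
  R[4]: 0 | 0 | 1 | 2 | 3 | 4 | 4
  R[5]: 0 | 1 | 2 | 3 | 4 | 5 | 5
  R[6]: 1 | 2 | 3 | 4 | 5 | 6 | 6
  R[7]: 1 | 2 | 3 | 4 | 5 | 6 | 7

the unique w with this rank table is (6, 3, 5, 4, 2, 1, 7).

D(w) has 13 cells with 4 SE-corners; essential set:

[(1, 5, 0), (3, 4, 1), (4, 2, 0), (5, 1, 0)]


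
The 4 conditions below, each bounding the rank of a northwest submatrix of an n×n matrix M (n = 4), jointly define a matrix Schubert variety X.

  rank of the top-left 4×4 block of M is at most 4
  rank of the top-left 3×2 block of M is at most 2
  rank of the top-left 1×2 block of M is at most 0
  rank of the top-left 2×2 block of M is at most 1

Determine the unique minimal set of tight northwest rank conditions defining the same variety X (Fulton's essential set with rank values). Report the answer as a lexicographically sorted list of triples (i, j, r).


Recovering R(i,j) via the rank-extension bound from the 4 conditions:

  0  0  1  1
  1  1  2  2
  1  2  3  3
  1  2  3  4

giving w = (3, 1, 2, 4) via Δ²R.

Rothe diagram D(w) (2 cells), 1 SE-corner (essential condition):

[(1, 2, 0)]
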